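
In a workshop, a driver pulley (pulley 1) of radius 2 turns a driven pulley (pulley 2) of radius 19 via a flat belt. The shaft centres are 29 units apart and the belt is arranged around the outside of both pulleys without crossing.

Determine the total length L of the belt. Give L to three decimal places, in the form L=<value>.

open belt: β = asin((r2−r1)/C) = asin(17/29) = 35.8883°
wrap1 = π − 2β = 108.2234°
wrap2 = π + 2β = 251.7766°
tangent length = C·cosβ = 23.4947
L = r1·wrap1 + r2·wrap2 + 2·C·cosβ = 2·1.8889 + 19·4.3943 + 2·23.4947 = 134.2594

L=134.259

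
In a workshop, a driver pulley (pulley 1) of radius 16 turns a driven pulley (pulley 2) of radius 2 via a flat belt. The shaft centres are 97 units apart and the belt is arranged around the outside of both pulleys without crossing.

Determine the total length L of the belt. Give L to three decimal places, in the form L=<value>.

L=252.573

open belt: β = asin((r2−r1)/C) = asin(-14/97) = -8.2985°
wrap1 = π − 2β = 196.5970°
wrap2 = π + 2β = 163.4030°
tangent length = C·cosβ = 95.9844
L = r1·wrap1 + r2·wrap2 + 2·C·cosβ = 16·3.4313 + 2·2.8519 + 2·95.9844 = 252.5728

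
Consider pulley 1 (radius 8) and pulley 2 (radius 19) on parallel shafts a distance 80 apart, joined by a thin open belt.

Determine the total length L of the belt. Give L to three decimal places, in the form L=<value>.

L=246.338

open belt: β = asin((r2−r1)/C) = asin(11/80) = 7.9032°
wrap1 = π − 2β = 164.1936°
wrap2 = π + 2β = 195.8064°
tangent length = C·cosβ = 79.2401
L = r1·wrap1 + r2·wrap2 + 2·C·cosβ = 8·2.8657 + 19·3.4175 + 2·79.2401 = 246.3379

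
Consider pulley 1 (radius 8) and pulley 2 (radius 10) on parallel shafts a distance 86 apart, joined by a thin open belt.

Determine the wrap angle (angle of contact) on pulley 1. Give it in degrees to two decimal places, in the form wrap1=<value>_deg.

wrap1=177.33_deg

open belt: β = asin((r2−r1)/C) = asin(2/86) = 1.3326°
wrap1 = π − 2β = 177.3348°
wrap2 = π + 2β = 182.6652°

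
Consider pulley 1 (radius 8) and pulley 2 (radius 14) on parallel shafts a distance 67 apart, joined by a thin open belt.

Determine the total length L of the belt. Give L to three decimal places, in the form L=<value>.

open belt: β = asin((r2−r1)/C) = asin(6/67) = 5.1378°
wrap1 = π − 2β = 169.7243°
wrap2 = π + 2β = 190.2757°
tangent length = C·cosβ = 66.7308
L = r1·wrap1 + r2·wrap2 + 2·C·cosβ = 8·2.9622 + 14·3.3209 + 2·66.7308 = 203.6527

L=203.653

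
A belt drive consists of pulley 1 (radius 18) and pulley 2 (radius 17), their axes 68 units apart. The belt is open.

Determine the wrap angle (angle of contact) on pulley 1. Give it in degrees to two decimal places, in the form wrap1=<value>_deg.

wrap1=181.69_deg

open belt: β = asin((r2−r1)/C) = asin(-1/68) = -0.8426°
wrap1 = π − 2β = 181.6852°
wrap2 = π + 2β = 178.3148°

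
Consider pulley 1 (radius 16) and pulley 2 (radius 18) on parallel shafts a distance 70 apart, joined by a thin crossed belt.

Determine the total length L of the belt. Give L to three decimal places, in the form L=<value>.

crossed belt: β = asin((r1+r2)/C) = asin(34/70) = 29.0593°
wrap1 = wrap2 = π + 2β = 238.1186°
tangent length = C·cosβ = 61.1882
L = (r1+r2)·wrap + 2·C·cosβ = 34·4.1560 + 2·61.1882 = 263.6789

L=263.679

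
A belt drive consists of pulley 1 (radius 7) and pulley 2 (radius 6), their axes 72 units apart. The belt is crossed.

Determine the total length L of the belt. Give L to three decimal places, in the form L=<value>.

crossed belt: β = asin((r1+r2)/C) = asin(13/72) = 10.4021°
wrap1 = wrap2 = π + 2β = 200.8042°
tangent length = C·cosβ = 70.8167
L = (r1+r2)·wrap + 2·C·cosβ = 13·3.5047 + 2·70.8167 = 187.1944

L=187.194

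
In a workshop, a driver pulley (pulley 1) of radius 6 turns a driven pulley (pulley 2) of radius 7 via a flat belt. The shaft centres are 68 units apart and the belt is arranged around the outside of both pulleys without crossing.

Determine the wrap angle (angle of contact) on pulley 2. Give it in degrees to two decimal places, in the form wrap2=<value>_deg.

open belt: β = asin((r2−r1)/C) = asin(1/68) = 0.8426°
wrap1 = π − 2β = 178.3148°
wrap2 = π + 2β = 181.6852°

wrap2=181.69_deg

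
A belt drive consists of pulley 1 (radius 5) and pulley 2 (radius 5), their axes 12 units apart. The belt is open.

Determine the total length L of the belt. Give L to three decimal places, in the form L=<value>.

open belt: β = asin((r2−r1)/C) = asin(0/12) = 0.0000°
wrap1 = π − 2β = 180.0000°
wrap2 = π + 2β = 180.0000°
tangent length = C·cosβ = 12.0000
L = r1·wrap1 + r2·wrap2 + 2·C·cosβ = 5·3.1416 + 5·3.1416 + 2·12.0000 = 55.4159

L=55.416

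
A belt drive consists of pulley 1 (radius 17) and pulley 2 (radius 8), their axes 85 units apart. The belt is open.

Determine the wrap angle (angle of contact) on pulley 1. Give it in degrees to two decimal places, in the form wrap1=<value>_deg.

wrap1=192.16_deg

open belt: β = asin((r2−r1)/C) = asin(-9/85) = -6.0780°
wrap1 = π − 2β = 192.1560°
wrap2 = π + 2β = 167.8440°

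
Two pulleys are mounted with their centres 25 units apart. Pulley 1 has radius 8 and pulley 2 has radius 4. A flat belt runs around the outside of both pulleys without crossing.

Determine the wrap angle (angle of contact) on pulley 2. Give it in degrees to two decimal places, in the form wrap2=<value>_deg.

wrap2=161.59_deg

open belt: β = asin((r2−r1)/C) = asin(-4/25) = -9.2069°
wrap1 = π − 2β = 198.4138°
wrap2 = π + 2β = 161.5862°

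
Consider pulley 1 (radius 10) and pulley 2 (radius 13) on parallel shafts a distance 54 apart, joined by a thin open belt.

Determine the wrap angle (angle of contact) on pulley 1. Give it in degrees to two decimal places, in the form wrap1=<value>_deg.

wrap1=173.63_deg

open belt: β = asin((r2−r1)/C) = asin(3/54) = 3.1847°
wrap1 = π − 2β = 173.6305°
wrap2 = π + 2β = 186.3695°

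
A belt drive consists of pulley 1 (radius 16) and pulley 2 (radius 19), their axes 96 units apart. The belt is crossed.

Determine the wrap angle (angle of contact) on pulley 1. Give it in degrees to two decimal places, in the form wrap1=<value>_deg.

crossed belt: β = asin((r1+r2)/C) = asin(35/96) = 21.3819°
wrap1 = wrap2 = π + 2β = 222.7639°

wrap1=222.76_deg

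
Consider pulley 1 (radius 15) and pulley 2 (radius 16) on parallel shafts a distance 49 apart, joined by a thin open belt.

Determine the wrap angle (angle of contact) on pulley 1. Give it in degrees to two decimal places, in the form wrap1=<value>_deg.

open belt: β = asin((r2−r1)/C) = asin(1/49) = 1.1694°
wrap1 = π − 2β = 177.6612°
wrap2 = π + 2β = 182.3388°

wrap1=177.66_deg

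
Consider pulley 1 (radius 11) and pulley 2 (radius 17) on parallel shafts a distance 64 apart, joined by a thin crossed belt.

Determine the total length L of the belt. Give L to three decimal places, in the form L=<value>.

crossed belt: β = asin((r1+r2)/C) = asin(28/64) = 25.9445°
wrap1 = wrap2 = π + 2β = 231.8890°
tangent length = C·cosβ = 57.5500
L = (r1+r2)·wrap + 2·C·cosβ = 28·4.0472 + 2·57.5500 = 228.4223

L=228.422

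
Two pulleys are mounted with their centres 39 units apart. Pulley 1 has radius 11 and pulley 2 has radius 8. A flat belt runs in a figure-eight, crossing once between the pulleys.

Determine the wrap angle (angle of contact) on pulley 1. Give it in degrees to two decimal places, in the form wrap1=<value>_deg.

crossed belt: β = asin((r1+r2)/C) = asin(19/39) = 29.1554°
wrap1 = wrap2 = π + 2β = 238.3107°

wrap1=238.31_deg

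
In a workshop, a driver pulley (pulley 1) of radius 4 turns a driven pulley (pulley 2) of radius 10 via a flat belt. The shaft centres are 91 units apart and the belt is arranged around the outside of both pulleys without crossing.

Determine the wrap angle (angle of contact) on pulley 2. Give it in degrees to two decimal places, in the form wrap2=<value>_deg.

open belt: β = asin((r2−r1)/C) = asin(6/91) = 3.7805°
wrap1 = π − 2β = 172.4390°
wrap2 = π + 2β = 187.5610°

wrap2=187.56_deg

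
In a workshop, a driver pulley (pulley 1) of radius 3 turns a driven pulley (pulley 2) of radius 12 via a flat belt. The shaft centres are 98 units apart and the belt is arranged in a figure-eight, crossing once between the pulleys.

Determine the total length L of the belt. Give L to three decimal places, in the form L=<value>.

L=245.424

crossed belt: β = asin((r1+r2)/C) = asin(15/98) = 8.8044°
wrap1 = wrap2 = π + 2β = 197.6087°
tangent length = C·cosβ = 96.8452
L = (r1+r2)·wrap + 2·C·cosβ = 15·3.4489 + 2·96.8452 = 245.4243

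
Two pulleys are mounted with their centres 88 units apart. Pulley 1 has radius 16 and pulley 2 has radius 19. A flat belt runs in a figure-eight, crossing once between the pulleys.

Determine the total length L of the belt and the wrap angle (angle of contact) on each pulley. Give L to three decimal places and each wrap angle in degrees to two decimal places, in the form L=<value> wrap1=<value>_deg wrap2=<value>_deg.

L=300.069 wrap1=226.87_deg wrap2=226.87_deg

crossed belt: β = asin((r1+r2)/C) = asin(35/88) = 23.4362°
wrap1 = wrap2 = π + 2β = 226.8724°
tangent length = C·cosβ = 80.7403
L = (r1+r2)·wrap + 2·C·cosβ = 35·3.9597 + 2·80.7403 = 300.0691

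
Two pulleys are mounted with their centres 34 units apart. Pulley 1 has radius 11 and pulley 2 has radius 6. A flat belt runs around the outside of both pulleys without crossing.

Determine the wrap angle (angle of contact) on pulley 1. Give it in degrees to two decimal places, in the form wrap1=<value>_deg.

wrap1=196.91_deg

open belt: β = asin((r2−r1)/C) = asin(-5/34) = -8.4565°
wrap1 = π − 2β = 196.9130°
wrap2 = π + 2β = 163.0870°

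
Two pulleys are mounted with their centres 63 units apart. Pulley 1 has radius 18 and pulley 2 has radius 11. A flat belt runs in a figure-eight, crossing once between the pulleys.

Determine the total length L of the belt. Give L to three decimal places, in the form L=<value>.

crossed belt: β = asin((r1+r2)/C) = asin(29/63) = 27.4076°
wrap1 = wrap2 = π + 2β = 234.8152°
tangent length = C·cosβ = 55.9285
L = (r1+r2)·wrap + 2·C·cosβ = 29·4.0983 + 2·55.9285 = 230.7077

L=230.708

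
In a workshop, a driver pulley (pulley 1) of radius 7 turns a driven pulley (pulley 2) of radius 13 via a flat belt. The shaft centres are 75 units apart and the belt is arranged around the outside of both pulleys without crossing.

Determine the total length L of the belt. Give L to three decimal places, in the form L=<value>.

open belt: β = asin((r2−r1)/C) = asin(6/75) = 4.5886°
wrap1 = π − 2β = 170.8229°
wrap2 = π + 2β = 189.1771°
tangent length = C·cosβ = 74.7596
L = r1·wrap1 + r2·wrap2 + 2·C·cosβ = 7·2.9814 + 13·3.3018 + 2·74.7596 = 213.3121

L=213.312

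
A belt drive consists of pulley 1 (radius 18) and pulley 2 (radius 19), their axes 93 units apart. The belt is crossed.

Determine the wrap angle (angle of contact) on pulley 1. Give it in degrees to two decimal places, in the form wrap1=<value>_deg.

crossed belt: β = asin((r1+r2)/C) = asin(37/93) = 23.4438°
wrap1 = wrap2 = π + 2β = 226.8876°

wrap1=226.89_deg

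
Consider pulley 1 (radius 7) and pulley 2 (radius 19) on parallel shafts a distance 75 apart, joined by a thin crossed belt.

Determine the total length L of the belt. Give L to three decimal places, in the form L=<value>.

L=240.788

crossed belt: β = asin((r1+r2)/C) = asin(26/75) = 20.2836°
wrap1 = wrap2 = π + 2β = 220.5671°
tangent length = C·cosβ = 70.3491
L = (r1+r2)·wrap + 2·C·cosβ = 26·3.8496 + 2·70.3491 = 240.7885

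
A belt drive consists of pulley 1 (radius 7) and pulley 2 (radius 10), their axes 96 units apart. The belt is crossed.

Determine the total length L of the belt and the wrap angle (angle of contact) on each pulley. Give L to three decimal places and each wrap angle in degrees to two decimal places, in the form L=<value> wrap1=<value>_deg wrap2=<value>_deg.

L=248.425 wrap1=200.40_deg wrap2=200.40_deg

crossed belt: β = asin((r1+r2)/C) = asin(17/96) = 10.1999°
wrap1 = wrap2 = π + 2β = 200.3998°
tangent length = C·cosβ = 94.4828
L = (r1+r2)·wrap + 2·C·cosβ = 17·3.4976 + 2·94.4828 = 248.4254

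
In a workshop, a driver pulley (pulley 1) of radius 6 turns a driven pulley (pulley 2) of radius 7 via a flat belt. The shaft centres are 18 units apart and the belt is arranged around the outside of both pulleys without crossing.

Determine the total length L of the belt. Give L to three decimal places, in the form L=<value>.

L=76.896

open belt: β = asin((r2−r1)/C) = asin(1/18) = 3.1847°
wrap1 = π − 2β = 173.6305°
wrap2 = π + 2β = 186.3695°
tangent length = C·cosβ = 17.9722
L = r1·wrap1 + r2·wrap2 + 2·C·cosβ = 6·3.0304 + 7·3.2528 + 2·17.9722 = 76.8963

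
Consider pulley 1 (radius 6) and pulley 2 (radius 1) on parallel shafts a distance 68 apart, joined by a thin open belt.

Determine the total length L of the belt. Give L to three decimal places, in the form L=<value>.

open belt: β = asin((r2−r1)/C) = asin(-5/68) = -4.2167°
wrap1 = π − 2β = 188.4335°
wrap2 = π + 2β = 171.5665°
tangent length = C·cosβ = 67.8159
L = r1·wrap1 + r2·wrap2 + 2·C·cosβ = 6·3.2888 + 1·2.9944 + 2·67.8159 = 158.3590

L=158.359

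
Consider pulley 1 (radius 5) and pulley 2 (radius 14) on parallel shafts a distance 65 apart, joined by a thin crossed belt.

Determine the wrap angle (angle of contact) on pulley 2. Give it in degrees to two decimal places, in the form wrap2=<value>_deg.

wrap2=213.99_deg

crossed belt: β = asin((r1+r2)/C) = asin(19/65) = 16.9962°
wrap1 = wrap2 = π + 2β = 213.9923°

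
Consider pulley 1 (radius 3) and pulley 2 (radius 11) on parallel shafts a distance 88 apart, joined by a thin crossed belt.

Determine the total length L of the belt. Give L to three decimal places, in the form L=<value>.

L=222.214

crossed belt: β = asin((r1+r2)/C) = asin(14/88) = 9.1541°
wrap1 = wrap2 = π + 2β = 198.3083°
tangent length = C·cosβ = 86.8792
L = (r1+r2)·wrap + 2·C·cosβ = 14·3.4611 + 2·86.8792 = 222.2143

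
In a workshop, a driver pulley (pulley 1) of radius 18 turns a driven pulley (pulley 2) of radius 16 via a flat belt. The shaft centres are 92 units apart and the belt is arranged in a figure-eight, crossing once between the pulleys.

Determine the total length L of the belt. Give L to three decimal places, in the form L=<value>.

crossed belt: β = asin((r1+r2)/C) = asin(34/92) = 21.6888°
wrap1 = wrap2 = π + 2β = 223.3776°
tangent length = C·cosβ = 85.4868
L = (r1+r2)·wrap + 2·C·cosβ = 34·3.8987 + 2·85.4868 = 303.5286

L=303.529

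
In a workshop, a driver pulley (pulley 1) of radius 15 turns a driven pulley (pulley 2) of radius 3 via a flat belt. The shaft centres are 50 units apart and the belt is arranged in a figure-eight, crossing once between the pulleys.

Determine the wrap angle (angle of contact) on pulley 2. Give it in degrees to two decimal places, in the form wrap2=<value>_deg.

wrap2=222.20_deg

crossed belt: β = asin((r1+r2)/C) = asin(18/50) = 21.1002°
wrap1 = wrap2 = π + 2β = 222.2004°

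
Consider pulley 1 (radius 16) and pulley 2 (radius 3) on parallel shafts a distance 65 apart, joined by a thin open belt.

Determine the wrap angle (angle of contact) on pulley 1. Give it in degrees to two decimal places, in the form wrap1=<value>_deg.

open belt: β = asin((r2−r1)/C) = asin(-13/65) = -11.5370°
wrap1 = π − 2β = 203.0739°
wrap2 = π + 2β = 156.9261°

wrap1=203.07_deg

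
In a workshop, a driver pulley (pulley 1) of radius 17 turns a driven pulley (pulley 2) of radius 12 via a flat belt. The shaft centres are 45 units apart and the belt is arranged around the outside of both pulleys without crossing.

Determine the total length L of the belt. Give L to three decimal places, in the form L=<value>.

open belt: β = asin((r2−r1)/C) = asin(-5/45) = -6.3794°
wrap1 = π − 2β = 192.7587°
wrap2 = π + 2β = 167.2413°
tangent length = C·cosβ = 44.7214
L = r1·wrap1 + r2·wrap2 + 2·C·cosβ = 17·3.3643 + 12·2.9189 + 2·44.7214 = 181.6623

L=181.662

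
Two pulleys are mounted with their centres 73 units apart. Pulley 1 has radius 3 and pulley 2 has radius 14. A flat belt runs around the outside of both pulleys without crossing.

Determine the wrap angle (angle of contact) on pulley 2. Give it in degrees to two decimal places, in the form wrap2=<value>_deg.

wrap2=197.33_deg

open belt: β = asin((r2−r1)/C) = asin(11/73) = 8.6666°
wrap1 = π − 2β = 162.6668°
wrap2 = π + 2β = 197.3332°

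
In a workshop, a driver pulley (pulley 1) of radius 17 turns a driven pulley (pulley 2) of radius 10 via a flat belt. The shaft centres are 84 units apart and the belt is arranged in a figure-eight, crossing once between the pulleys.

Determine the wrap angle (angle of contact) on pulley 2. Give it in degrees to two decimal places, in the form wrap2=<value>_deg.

wrap2=217.50_deg

crossed belt: β = asin((r1+r2)/C) = asin(27/84) = 18.7493°
wrap1 = wrap2 = π + 2β = 217.4987°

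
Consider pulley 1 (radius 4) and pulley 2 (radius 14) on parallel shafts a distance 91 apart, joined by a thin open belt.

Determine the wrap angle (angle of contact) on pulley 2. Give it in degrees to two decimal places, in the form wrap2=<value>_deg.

wrap2=192.62_deg

open belt: β = asin((r2−r1)/C) = asin(10/91) = 6.3090°
wrap1 = π − 2β = 167.3820°
wrap2 = π + 2β = 192.6180°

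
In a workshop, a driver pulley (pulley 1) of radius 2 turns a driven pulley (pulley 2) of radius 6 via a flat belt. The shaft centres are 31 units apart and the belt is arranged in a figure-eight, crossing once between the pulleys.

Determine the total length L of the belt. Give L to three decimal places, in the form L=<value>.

L=89.209

crossed belt: β = asin((r1+r2)/C) = asin(8/31) = 14.9552°
wrap1 = wrap2 = π + 2β = 209.9105°
tangent length = C·cosβ = 29.9500
L = (r1+r2)·wrap + 2·C·cosβ = 8·3.6636 + 2·29.9500 = 89.2090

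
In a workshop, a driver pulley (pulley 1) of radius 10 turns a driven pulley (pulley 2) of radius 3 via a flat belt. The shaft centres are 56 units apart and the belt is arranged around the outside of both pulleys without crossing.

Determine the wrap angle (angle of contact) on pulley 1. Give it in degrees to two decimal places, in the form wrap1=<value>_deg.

wrap1=194.36_deg

open belt: β = asin((r2−r1)/C) = asin(-7/56) = -7.1808°
wrap1 = π − 2β = 194.3615°
wrap2 = π + 2β = 165.6385°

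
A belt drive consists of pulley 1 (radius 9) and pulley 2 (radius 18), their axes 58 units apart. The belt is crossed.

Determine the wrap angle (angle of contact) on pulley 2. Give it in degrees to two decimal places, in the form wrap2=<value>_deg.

crossed belt: β = asin((r1+r2)/C) = asin(27/58) = 27.7437°
wrap1 = wrap2 = π + 2β = 235.4874°

wrap2=235.49_deg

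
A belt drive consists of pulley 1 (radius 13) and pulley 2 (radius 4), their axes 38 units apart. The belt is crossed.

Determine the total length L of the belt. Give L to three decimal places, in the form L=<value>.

L=137.148

crossed belt: β = asin((r1+r2)/C) = asin(17/38) = 26.5750°
wrap1 = wrap2 = π + 2β = 233.1499°
tangent length = C·cosβ = 33.9853
L = (r1+r2)·wrap + 2·C·cosβ = 17·4.0692 + 2·33.9853 = 137.1476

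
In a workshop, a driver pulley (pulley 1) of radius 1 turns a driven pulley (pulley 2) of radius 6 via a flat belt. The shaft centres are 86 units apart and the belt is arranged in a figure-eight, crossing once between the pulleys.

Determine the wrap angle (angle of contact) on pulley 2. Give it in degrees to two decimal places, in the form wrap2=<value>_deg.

crossed belt: β = asin((r1+r2)/C) = asin(7/86) = 4.6688°
wrap1 = wrap2 = π + 2β = 189.3375°

wrap2=189.34_deg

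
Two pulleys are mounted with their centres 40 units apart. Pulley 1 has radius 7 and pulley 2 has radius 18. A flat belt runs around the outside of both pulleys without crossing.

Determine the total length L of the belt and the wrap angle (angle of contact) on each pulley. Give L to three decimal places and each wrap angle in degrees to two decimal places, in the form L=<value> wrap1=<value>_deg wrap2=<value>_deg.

L=161.584 wrap1=148.08_deg wrap2=211.92_deg

open belt: β = asin((r2−r1)/C) = asin(11/40) = 15.9620°
wrap1 = π − 2β = 148.0760°
wrap2 = π + 2β = 211.9240°
tangent length = C·cosβ = 38.4578
L = r1·wrap1 + r2·wrap2 + 2·C·cosβ = 7·2.5844 + 18·3.6988 + 2·38.4578 = 161.5843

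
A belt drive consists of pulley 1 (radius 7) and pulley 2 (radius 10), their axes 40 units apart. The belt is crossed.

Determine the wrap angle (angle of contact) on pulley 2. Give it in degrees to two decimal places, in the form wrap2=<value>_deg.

crossed belt: β = asin((r1+r2)/C) = asin(17/40) = 25.1507°
wrap1 = wrap2 = π + 2β = 230.3013°

wrap2=230.30_deg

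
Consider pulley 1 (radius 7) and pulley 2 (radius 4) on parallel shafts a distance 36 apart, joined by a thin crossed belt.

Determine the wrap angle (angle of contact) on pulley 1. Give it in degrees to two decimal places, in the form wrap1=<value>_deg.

wrap1=215.58_deg

crossed belt: β = asin((r1+r2)/C) = asin(11/36) = 17.7916°
wrap1 = wrap2 = π + 2β = 215.5832°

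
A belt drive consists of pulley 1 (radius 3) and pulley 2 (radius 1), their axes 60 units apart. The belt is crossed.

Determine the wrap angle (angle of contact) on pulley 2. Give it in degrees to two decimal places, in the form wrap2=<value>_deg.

wrap2=187.65_deg

crossed belt: β = asin((r1+r2)/C) = asin(4/60) = 3.8226°
wrap1 = wrap2 = π + 2β = 187.6451°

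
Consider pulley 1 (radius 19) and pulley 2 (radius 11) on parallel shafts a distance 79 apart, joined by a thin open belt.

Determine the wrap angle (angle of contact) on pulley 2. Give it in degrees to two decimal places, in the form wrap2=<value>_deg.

wrap2=168.38_deg

open belt: β = asin((r2−r1)/C) = asin(-8/79) = -5.8121°
wrap1 = π − 2β = 191.6241°
wrap2 = π + 2β = 168.3759°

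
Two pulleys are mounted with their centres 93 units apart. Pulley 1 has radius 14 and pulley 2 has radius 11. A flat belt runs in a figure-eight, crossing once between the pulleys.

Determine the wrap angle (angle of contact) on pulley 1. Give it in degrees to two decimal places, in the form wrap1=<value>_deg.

wrap1=211.19_deg

crossed belt: β = asin((r1+r2)/C) = asin(25/93) = 15.5939°
wrap1 = wrap2 = π + 2β = 211.1878°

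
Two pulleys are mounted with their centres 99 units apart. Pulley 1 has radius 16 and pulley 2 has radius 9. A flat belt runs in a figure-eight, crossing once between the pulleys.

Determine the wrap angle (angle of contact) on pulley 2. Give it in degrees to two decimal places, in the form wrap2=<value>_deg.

crossed belt: β = asin((r1+r2)/C) = asin(25/99) = 14.6270°
wrap1 = wrap2 = π + 2β = 209.2540°

wrap2=209.25_deg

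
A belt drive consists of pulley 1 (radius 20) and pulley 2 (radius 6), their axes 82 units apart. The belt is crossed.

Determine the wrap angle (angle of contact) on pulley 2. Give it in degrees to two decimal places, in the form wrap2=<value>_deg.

crossed belt: β = asin((r1+r2)/C) = asin(26/82) = 18.4860°
wrap1 = wrap2 = π + 2β = 216.9720°

wrap2=216.97_deg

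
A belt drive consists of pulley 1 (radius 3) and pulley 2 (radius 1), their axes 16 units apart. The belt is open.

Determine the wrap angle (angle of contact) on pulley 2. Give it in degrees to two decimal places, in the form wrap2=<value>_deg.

open belt: β = asin((r2−r1)/C) = asin(-2/16) = -7.1808°
wrap1 = π − 2β = 194.3615°
wrap2 = π + 2β = 165.6385°

wrap2=165.64_deg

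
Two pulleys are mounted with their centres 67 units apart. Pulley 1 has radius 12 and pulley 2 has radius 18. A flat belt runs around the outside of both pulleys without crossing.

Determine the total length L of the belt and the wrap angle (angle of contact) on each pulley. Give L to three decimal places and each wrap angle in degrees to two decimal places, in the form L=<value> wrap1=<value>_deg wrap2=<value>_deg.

open belt: β = asin((r2−r1)/C) = asin(6/67) = 5.1378°
wrap1 = π − 2β = 169.7243°
wrap2 = π + 2β = 190.2757°
tangent length = C·cosβ = 66.7308
L = r1·wrap1 + r2·wrap2 + 2·C·cosβ = 12·2.9622 + 18·3.3209 + 2·66.7308 = 228.7855

L=228.785 wrap1=169.72_deg wrap2=190.28_deg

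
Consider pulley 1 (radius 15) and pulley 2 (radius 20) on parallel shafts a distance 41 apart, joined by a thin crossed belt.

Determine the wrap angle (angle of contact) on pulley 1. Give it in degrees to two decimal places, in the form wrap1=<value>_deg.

wrap1=297.22_deg

crossed belt: β = asin((r1+r2)/C) = asin(35/41) = 58.6119°
wrap1 = wrap2 = π + 2β = 297.2237°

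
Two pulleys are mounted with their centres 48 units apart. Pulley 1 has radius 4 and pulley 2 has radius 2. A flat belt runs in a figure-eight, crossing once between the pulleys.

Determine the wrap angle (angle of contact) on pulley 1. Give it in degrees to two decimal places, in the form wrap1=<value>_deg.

crossed belt: β = asin((r1+r2)/C) = asin(6/48) = 7.1808°
wrap1 = wrap2 = π + 2β = 194.3615°

wrap1=194.36_deg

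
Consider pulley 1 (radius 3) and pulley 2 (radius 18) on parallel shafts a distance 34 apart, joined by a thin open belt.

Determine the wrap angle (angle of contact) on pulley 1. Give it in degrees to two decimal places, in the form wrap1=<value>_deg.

open belt: β = asin((r2−r1)/C) = asin(15/34) = 26.1790°
wrap1 = π − 2β = 127.6421°
wrap2 = π + 2β = 232.3579°

wrap1=127.64_deg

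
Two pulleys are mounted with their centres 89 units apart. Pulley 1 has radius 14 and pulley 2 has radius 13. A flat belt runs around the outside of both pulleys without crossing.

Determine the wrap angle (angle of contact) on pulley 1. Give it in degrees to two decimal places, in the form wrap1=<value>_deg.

wrap1=181.29_deg

open belt: β = asin((r2−r1)/C) = asin(-1/89) = -0.6438°
wrap1 = π − 2β = 181.2876°
wrap2 = π + 2β = 178.7124°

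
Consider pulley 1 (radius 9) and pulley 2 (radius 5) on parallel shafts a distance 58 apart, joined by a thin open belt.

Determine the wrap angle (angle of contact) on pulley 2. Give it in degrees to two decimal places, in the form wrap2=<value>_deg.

wrap2=172.09_deg

open belt: β = asin((r2−r1)/C) = asin(-4/58) = -3.9546°
wrap1 = π − 2β = 187.9091°
wrap2 = π + 2β = 172.0909°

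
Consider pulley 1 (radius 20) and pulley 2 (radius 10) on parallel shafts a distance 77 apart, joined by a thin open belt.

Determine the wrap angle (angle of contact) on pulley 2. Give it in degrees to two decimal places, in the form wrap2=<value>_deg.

wrap2=165.08_deg

open belt: β = asin((r2−r1)/C) = asin(-10/77) = -7.4621°
wrap1 = π − 2β = 194.9242°
wrap2 = π + 2β = 165.0758°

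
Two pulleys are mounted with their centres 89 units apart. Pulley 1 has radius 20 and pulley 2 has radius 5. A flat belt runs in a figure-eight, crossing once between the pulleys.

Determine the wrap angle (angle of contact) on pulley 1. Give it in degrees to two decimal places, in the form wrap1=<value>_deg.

crossed belt: β = asin((r1+r2)/C) = asin(25/89) = 16.3139°
wrap1 = wrap2 = π + 2β = 212.6277°

wrap1=212.63_deg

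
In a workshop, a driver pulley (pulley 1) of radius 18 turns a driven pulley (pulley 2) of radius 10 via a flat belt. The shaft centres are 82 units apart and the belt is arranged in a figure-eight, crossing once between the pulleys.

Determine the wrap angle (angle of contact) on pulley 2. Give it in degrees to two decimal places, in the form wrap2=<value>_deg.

crossed belt: β = asin((r1+r2)/C) = asin(28/82) = 19.9661°
wrap1 = wrap2 = π + 2β = 219.9321°

wrap2=219.93_deg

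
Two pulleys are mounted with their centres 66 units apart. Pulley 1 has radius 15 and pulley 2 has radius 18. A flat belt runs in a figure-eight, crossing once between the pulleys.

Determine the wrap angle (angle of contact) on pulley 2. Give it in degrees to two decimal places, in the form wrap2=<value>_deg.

wrap2=240.00_deg

crossed belt: β = asin((r1+r2)/C) = asin(33/66) = 30.0000°
wrap1 = wrap2 = π + 2β = 240.0000°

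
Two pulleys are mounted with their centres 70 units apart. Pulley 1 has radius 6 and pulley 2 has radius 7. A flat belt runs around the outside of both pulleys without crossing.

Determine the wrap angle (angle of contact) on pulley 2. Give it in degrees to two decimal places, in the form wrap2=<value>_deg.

open belt: β = asin((r2−r1)/C) = asin(1/70) = 0.8185°
wrap1 = π − 2β = 178.3629°
wrap2 = π + 2β = 181.6371°

wrap2=181.64_deg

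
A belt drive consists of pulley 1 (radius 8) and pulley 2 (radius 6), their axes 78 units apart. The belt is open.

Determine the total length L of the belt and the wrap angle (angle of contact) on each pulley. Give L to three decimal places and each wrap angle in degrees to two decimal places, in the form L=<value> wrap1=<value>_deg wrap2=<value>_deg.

L=200.034 wrap1=182.94_deg wrap2=177.06_deg

open belt: β = asin((r2−r1)/C) = asin(-2/78) = -1.4693°
wrap1 = π − 2β = 182.9386°
wrap2 = π + 2β = 177.0614°
tangent length = C·cosβ = 77.9744
L = r1·wrap1 + r2·wrap2 + 2·C·cosβ = 8·3.1929 + 6·3.0903 + 2·77.9744 = 200.0336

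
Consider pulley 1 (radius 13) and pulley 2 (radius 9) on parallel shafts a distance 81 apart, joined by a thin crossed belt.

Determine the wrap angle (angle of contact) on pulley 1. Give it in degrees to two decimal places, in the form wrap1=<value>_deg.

crossed belt: β = asin((r1+r2)/C) = asin(22/81) = 15.7598°
wrap1 = wrap2 = π + 2β = 211.5196°

wrap1=211.52_deg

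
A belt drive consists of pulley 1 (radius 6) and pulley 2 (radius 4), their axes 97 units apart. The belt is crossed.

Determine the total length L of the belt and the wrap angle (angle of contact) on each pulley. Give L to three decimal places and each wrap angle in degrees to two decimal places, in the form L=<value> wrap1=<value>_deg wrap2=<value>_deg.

crossed belt: β = asin((r1+r2)/C) = asin(10/97) = 5.9173°
wrap1 = wrap2 = π + 2β = 191.8346°
tangent length = C·cosβ = 96.4832
L = (r1+r2)·wrap + 2·C·cosβ = 10·3.3481 + 2·96.4832 = 226.4478

L=226.448 wrap1=191.83_deg wrap2=191.83_deg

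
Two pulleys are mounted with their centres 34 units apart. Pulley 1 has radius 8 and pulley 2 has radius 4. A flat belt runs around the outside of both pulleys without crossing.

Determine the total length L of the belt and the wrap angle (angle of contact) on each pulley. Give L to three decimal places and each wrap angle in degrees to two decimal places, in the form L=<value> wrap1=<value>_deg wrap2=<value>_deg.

L=106.170 wrap1=193.51_deg wrap2=166.49_deg

open belt: β = asin((r2−r1)/C) = asin(-4/34) = -6.7563°
wrap1 = π − 2β = 193.5127°
wrap2 = π + 2β = 166.4873°
tangent length = C·cosβ = 33.7639
L = r1·wrap1 + r2·wrap2 + 2·C·cosβ = 8·3.3774 + 4·2.9058 + 2·33.7639 = 106.1702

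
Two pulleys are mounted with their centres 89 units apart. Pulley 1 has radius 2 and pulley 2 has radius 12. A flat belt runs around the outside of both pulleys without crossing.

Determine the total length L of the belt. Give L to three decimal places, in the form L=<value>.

L=223.107

open belt: β = asin((r2−r1)/C) = asin(10/89) = 6.4514°
wrap1 = π − 2β = 167.0973°
wrap2 = π + 2β = 192.9027°
tangent length = C·cosβ = 88.4364
L = r1·wrap1 + r2·wrap2 + 2·C·cosβ = 2·2.9164 + 12·3.3668 + 2·88.4364 = 223.1071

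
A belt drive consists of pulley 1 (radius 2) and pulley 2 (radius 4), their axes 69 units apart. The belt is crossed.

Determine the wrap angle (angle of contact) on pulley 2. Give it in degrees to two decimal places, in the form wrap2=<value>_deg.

crossed belt: β = asin((r1+r2)/C) = asin(6/69) = 4.9885°
wrap1 = wrap2 = π + 2β = 189.9771°

wrap2=189.98_deg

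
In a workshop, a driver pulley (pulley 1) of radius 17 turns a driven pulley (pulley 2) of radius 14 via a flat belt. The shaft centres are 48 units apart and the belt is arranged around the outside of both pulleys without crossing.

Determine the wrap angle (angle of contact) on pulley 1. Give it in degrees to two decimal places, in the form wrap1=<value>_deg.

wrap1=187.17_deg

open belt: β = asin((r2−r1)/C) = asin(-3/48) = -3.5833°
wrap1 = π − 2β = 187.1666°
wrap2 = π + 2β = 172.8334°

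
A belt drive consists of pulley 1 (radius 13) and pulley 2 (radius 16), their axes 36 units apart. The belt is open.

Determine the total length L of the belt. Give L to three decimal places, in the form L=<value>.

L=163.356

open belt: β = asin((r2−r1)/C) = asin(3/36) = 4.7802°
wrap1 = π − 2β = 170.4396°
wrap2 = π + 2β = 189.5604°
tangent length = C·cosβ = 35.8748
L = r1·wrap1 + r2·wrap2 + 2·C·cosβ = 13·2.9747 + 16·3.3085 + 2·35.8748 = 163.3563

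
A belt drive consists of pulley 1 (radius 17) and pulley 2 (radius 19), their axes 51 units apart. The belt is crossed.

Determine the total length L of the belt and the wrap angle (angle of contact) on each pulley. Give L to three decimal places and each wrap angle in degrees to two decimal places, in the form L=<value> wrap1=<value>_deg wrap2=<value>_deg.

crossed belt: β = asin((r1+r2)/C) = asin(36/51) = 44.9009°
wrap1 = wrap2 = π + 2β = 269.8017°
tangent length = C·cosβ = 36.1248
L = (r1+r2)·wrap + 2·C·cosβ = 36·4.7089 + 2·36.1248 = 241.7710

L=241.771 wrap1=269.80_deg wrap2=269.80_deg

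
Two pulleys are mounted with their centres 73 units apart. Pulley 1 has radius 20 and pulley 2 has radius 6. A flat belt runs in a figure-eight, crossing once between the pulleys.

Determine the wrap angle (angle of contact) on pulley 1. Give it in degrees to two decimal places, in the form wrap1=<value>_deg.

wrap1=221.73_deg

crossed belt: β = asin((r1+r2)/C) = asin(26/73) = 20.8648°
wrap1 = wrap2 = π + 2β = 221.7296°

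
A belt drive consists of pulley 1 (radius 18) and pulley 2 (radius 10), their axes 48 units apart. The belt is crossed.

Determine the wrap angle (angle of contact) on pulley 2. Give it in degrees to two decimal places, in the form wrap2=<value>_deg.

crossed belt: β = asin((r1+r2)/C) = asin(28/48) = 35.6853°
wrap1 = wrap2 = π + 2β = 251.3707°

wrap2=251.37_deg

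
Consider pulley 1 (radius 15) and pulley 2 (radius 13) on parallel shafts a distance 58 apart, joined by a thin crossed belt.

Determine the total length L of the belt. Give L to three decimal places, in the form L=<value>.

crossed belt: β = asin((r1+r2)/C) = asin(28/58) = 28.8657°
wrap1 = wrap2 = π + 2β = 237.7315°
tangent length = C·cosβ = 50.7937
L = (r1+r2)·wrap + 2·C·cosβ = 28·4.1492 + 2·50.7937 = 217.7649

L=217.765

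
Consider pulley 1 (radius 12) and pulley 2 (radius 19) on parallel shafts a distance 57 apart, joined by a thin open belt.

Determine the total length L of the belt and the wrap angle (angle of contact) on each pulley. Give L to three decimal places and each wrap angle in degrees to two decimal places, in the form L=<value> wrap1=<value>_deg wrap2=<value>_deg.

open belt: β = asin((r2−r1)/C) = asin(7/57) = 7.0541°
wrap1 = π − 2β = 165.8917°
wrap2 = π + 2β = 194.1083°
tangent length = C·cosβ = 56.5685
L = r1·wrap1 + r2·wrap2 + 2·C·cosβ = 12·2.8954 + 19·3.3878 + 2·56.5685 = 212.2501

L=212.250 wrap1=165.89_deg wrap2=194.11_deg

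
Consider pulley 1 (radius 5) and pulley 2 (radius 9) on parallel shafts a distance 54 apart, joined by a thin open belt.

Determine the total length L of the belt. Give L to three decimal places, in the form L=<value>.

L=152.279

open belt: β = asin((r2−r1)/C) = asin(4/54) = 4.2480°
wrap1 = π − 2β = 171.5040°
wrap2 = π + 2β = 188.4960°
tangent length = C·cosβ = 53.8516
L = r1·wrap1 + r2·wrap2 + 2·C·cosβ = 5·2.9933 + 9·3.2899 + 2·53.8516 = 152.2787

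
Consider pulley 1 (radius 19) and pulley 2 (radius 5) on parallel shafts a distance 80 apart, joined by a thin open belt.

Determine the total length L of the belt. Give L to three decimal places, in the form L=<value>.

L=237.855

open belt: β = asin((r2−r1)/C) = asin(-14/80) = -10.0787°
wrap1 = π − 2β = 200.1573°
wrap2 = π + 2β = 159.8427°
tangent length = C·cosβ = 78.7655
L = r1·wrap1 + r2·wrap2 + 2·C·cosβ = 19·3.4934 + 5·2.7898 + 2·78.7655 = 237.8545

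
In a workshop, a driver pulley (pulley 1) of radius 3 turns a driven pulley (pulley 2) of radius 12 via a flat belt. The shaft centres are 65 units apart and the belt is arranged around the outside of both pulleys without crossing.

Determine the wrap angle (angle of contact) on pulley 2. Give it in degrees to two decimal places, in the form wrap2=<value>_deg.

open belt: β = asin((r2−r1)/C) = asin(9/65) = 7.9588°
wrap1 = π − 2β = 164.0823°
wrap2 = π + 2β = 195.9177°

wrap2=195.92_deg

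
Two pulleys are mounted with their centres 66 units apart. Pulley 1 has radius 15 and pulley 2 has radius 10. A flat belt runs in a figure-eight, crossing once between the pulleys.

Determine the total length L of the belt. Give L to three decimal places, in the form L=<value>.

crossed belt: β = asin((r1+r2)/C) = asin(25/66) = 22.2586°
wrap1 = wrap2 = π + 2β = 224.5172°
tangent length = C·cosβ = 61.0819
L = (r1+r2)·wrap + 2·C·cosβ = 25·3.9186 + 2·61.0819 = 220.1280

L=220.128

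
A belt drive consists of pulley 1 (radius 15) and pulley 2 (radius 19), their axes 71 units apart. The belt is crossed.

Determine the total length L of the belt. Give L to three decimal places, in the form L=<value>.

crossed belt: β = asin((r1+r2)/C) = asin(34/71) = 28.6118°
wrap1 = wrap2 = π + 2β = 237.2237°
tangent length = C·cosβ = 62.3298
L = (r1+r2)·wrap + 2·C·cosβ = 34·4.1403 + 2·62.3298 = 265.4309

L=265.431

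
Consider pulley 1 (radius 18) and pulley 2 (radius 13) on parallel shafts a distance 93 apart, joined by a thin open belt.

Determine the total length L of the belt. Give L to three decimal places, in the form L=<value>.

open belt: β = asin((r2−r1)/C) = asin(-5/93) = -3.0819°
wrap1 = π − 2β = 186.1638°
wrap2 = π + 2β = 173.8362°
tangent length = C·cosβ = 92.8655
L = r1·wrap1 + r2·wrap2 + 2·C·cosβ = 18·3.2492 + 13·3.0340 + 2·92.8655 = 283.6583

L=283.658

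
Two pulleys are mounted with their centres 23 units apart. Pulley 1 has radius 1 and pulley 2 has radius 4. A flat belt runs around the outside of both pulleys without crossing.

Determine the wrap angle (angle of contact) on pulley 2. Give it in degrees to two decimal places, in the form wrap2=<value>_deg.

open belt: β = asin((r2−r1)/C) = asin(3/23) = 7.4947°
wrap1 = π − 2β = 165.0106°
wrap2 = π + 2β = 194.9894°

wrap2=194.99_deg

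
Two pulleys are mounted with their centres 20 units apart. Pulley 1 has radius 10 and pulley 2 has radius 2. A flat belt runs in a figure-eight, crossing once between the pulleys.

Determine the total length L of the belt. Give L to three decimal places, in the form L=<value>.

crossed belt: β = asin((r1+r2)/C) = asin(12/20) = 36.8699°
wrap1 = wrap2 = π + 2β = 253.7398°
tangent length = C·cosβ = 16.0000
L = (r1+r2)·wrap + 2·C·cosβ = 12·4.4286 + 2·16.0000 = 85.1431

L=85.143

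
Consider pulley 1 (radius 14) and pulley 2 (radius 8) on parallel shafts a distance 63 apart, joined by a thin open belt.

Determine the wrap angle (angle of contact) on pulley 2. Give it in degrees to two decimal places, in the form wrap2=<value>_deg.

wrap2=169.07_deg

open belt: β = asin((r2−r1)/C) = asin(-6/63) = -5.4650°
wrap1 = π − 2β = 190.9300°
wrap2 = π + 2β = 169.0700°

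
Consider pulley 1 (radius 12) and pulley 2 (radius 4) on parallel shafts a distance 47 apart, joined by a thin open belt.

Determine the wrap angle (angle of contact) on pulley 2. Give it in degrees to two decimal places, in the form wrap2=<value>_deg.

open belt: β = asin((r2−r1)/C) = asin(-8/47) = -9.8002°
wrap1 = π − 2β = 199.6004°
wrap2 = π + 2β = 160.3996°

wrap2=160.40_deg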